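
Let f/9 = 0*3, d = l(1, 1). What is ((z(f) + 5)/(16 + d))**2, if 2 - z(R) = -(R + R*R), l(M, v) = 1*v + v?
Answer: 49/324 ≈ 0.15123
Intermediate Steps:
l(M, v) = 2*v (l(M, v) = v + v = 2*v)
d = 2 (d = 2*1 = 2)
f = 0 (f = 9*(0*3) = 9*0 = 0)
z(R) = 2 + R + R**2 (z(R) = 2 - (-1)*(R + R*R) = 2 - (-1)*(R + R**2) = 2 - (-R - R**2) = 2 + (R + R**2) = 2 + R + R**2)
((z(f) + 5)/(16 + d))**2 = (((2 + 0 + 0**2) + 5)/(16 + 2))**2 = (((2 + 0 + 0) + 5)/18)**2 = ((2 + 5)*(1/18))**2 = (7*(1/18))**2 = (7/18)**2 = 49/324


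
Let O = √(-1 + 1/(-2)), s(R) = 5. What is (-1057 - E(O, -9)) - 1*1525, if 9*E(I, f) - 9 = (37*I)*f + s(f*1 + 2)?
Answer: -23252/9 + 37*I*√6/2 ≈ -2583.6 + 45.316*I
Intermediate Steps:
O = I*√6/2 (O = √(-1 - ½) = √(-3/2) = I*√6/2 ≈ 1.2247*I)
E(I, f) = 14/9 + 37*I*f/9 (E(I, f) = 1 + ((37*I)*f + 5)/9 = 1 + (37*I*f + 5)/9 = 1 + (5 + 37*I*f)/9 = 1 + (5/9 + 37*I*f/9) = 14/9 + 37*I*f/9)
(-1057 - E(O, -9)) - 1*1525 = (-1057 - (14/9 + (37/9)*(I*√6/2)*(-9))) - 1*1525 = (-1057 - (14/9 - 37*I*√6/2)) - 1525 = (-1057 + (-14/9 + 37*I*√6/2)) - 1525 = (-9527/9 + 37*I*√6/2) - 1525 = -23252/9 + 37*I*√6/2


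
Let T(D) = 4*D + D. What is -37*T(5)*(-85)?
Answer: 78625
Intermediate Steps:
T(D) = 5*D
-37*T(5)*(-85) = -185*5*(-85) = -37*25*(-85) = -925*(-85) = 78625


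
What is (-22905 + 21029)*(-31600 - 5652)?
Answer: 69884752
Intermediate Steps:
(-22905 + 21029)*(-31600 - 5652) = -1876*(-37252) = 69884752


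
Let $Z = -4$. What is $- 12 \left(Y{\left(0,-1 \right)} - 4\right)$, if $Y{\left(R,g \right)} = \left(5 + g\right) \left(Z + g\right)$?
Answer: $288$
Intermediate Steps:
$Y{\left(R,g \right)} = \left(-4 + g\right) \left(5 + g\right)$ ($Y{\left(R,g \right)} = \left(5 + g\right) \left(-4 + g\right) = \left(-4 + g\right) \left(5 + g\right)$)
$- 12 \left(Y{\left(0,-1 \right)} - 4\right) = - 12 \left(\left(-20 - 1 + \left(-1\right)^{2}\right) - 4\right) = - 12 \left(\left(-20 - 1 + 1\right) - 4\right) = - 12 \left(-20 - 4\right) = \left(-12\right) \left(-24\right) = 288$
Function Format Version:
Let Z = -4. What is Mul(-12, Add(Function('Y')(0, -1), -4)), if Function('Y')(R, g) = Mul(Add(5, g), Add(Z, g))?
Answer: 288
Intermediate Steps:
Function('Y')(R, g) = Mul(Add(-4, g), Add(5, g)) (Function('Y')(R, g) = Mul(Add(5, g), Add(-4, g)) = Mul(Add(-4, g), Add(5, g)))
Mul(-12, Add(Function('Y')(0, -1), -4)) = Mul(-12, Add(Add(-20, -1, Pow(-1, 2)), -4)) = Mul(-12, Add(Add(-20, -1, 1), -4)) = Mul(-12, Add(-20, -4)) = Mul(-12, -24) = 288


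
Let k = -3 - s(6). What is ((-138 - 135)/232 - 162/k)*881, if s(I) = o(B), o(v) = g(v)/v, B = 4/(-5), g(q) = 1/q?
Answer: 512226615/16936 ≈ 30245.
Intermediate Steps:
B = -4/5 (B = 4*(-1/5) = -4/5 ≈ -0.80000)
o(v) = v**(-2) (o(v) = 1/(v*v) = v**(-2))
s(I) = 25/16 (s(I) = (-4/5)**(-2) = 25/16)
k = -73/16 (k = -3 - 1*25/16 = -3 - 25/16 = -73/16 ≈ -4.5625)
((-138 - 135)/232 - 162/k)*881 = ((-138 - 135)/232 - 162/(-73/16))*881 = (-273*1/232 - 162*(-16/73))*881 = (-273/232 + 2592/73)*881 = (581415/16936)*881 = 512226615/16936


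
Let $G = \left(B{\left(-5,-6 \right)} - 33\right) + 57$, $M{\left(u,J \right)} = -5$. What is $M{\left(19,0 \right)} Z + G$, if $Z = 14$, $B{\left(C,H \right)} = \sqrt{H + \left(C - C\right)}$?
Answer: $-46 + i \sqrt{6} \approx -46.0 + 2.4495 i$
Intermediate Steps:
$B{\left(C,H \right)} = \sqrt{H}$ ($B{\left(C,H \right)} = \sqrt{H + 0} = \sqrt{H}$)
$G = 24 + i \sqrt{6}$ ($G = \left(\sqrt{-6} - 33\right) + 57 = \left(i \sqrt{6} - 33\right) + 57 = \left(-33 + i \sqrt{6}\right) + 57 = 24 + i \sqrt{6} \approx 24.0 + 2.4495 i$)
$M{\left(19,0 \right)} Z + G = \left(-5\right) 14 + \left(24 + i \sqrt{6}\right) = -70 + \left(24 + i \sqrt{6}\right) = -46 + i \sqrt{6}$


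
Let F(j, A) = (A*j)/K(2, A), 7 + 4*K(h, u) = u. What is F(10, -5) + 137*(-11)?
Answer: -4471/3 ≈ -1490.3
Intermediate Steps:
K(h, u) = -7/4 + u/4
F(j, A) = A*j/(-7/4 + A/4) (F(j, A) = (A*j)/(-7/4 + A/4) = A*j/(-7/4 + A/4))
F(10, -5) + 137*(-11) = 4*(-5)*10/(-7 - 5) + 137*(-11) = 4*(-5)*10/(-12) - 1507 = 4*(-5)*10*(-1/12) - 1507 = 50/3 - 1507 = -4471/3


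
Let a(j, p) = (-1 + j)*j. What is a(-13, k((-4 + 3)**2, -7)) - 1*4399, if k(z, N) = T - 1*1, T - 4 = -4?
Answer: -4217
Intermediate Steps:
T = 0 (T = 4 - 4 = 0)
k(z, N) = -1 (k(z, N) = 0 - 1*1 = 0 - 1 = -1)
a(j, p) = j*(-1 + j)
a(-13, k((-4 + 3)**2, -7)) - 1*4399 = -13*(-1 - 13) - 1*4399 = -13*(-14) - 4399 = 182 - 4399 = -4217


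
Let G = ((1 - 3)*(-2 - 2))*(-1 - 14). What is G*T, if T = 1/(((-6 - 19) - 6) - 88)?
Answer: 120/119 ≈ 1.0084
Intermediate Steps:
T = -1/119 (T = 1/((-25 - 6) - 88) = 1/(-31 - 88) = 1/(-119) = -1/119 ≈ -0.0084034)
G = -120 (G = -2*(-4)*(-15) = 8*(-15) = -120)
G*T = -120*(-1/119) = 120/119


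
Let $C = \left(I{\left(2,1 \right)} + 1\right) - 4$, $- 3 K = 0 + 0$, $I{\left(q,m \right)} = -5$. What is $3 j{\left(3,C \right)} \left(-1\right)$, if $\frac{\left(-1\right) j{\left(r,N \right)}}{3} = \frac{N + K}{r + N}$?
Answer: $\frac{72}{5} \approx 14.4$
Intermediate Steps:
$K = 0$ ($K = - \frac{0 + 0}{3} = \left(- \frac{1}{3}\right) 0 = 0$)
$C = -8$ ($C = \left(-5 + 1\right) - 4 = -4 - 4 = -8$)
$j{\left(r,N \right)} = - \frac{3 N}{N + r}$ ($j{\left(r,N \right)} = - 3 \frac{N + 0}{r + N} = - 3 \frac{N}{N + r} = - \frac{3 N}{N + r}$)
$3 j{\left(3,C \right)} \left(-1\right) = 3 \left(\left(-3\right) \left(-8\right) \frac{1}{-8 + 3}\right) \left(-1\right) = 3 \left(\left(-3\right) \left(-8\right) \frac{1}{-5}\right) \left(-1\right) = 3 \left(\left(-3\right) \left(-8\right) \left(- \frac{1}{5}\right)\right) \left(-1\right) = 3 \left(- \frac{24}{5}\right) \left(-1\right) = \left(- \frac{72}{5}\right) \left(-1\right) = \frac{72}{5}$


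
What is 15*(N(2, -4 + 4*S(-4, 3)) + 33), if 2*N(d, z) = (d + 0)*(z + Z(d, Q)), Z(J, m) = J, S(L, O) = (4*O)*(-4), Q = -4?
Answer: -2415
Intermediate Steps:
S(L, O) = -16*O
N(d, z) = d*(d + z)/2 (N(d, z) = ((d + 0)*(z + d))/2 = (d*(d + z))/2 = d*(d + z)/2)
15*(N(2, -4 + 4*S(-4, 3)) + 33) = 15*((½)*2*(2 + (-4 + 4*(-16*3))) + 33) = 15*((½)*2*(2 + (-4 + 4*(-48))) + 33) = 15*((½)*2*(2 + (-4 - 192)) + 33) = 15*((½)*2*(2 - 196) + 33) = 15*((½)*2*(-194) + 33) = 15*(-194 + 33) = 15*(-161) = -2415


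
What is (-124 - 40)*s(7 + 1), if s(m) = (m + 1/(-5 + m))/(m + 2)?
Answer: -410/3 ≈ -136.67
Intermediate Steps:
s(m) = (m + 1/(-5 + m))/(2 + m)
(-124 - 40)*s(7 + 1) = (-124 - 40)*((-1 - (7 + 1)² + 5*(7 + 1))/(10 - (7 + 1)² + 3*(7 + 1))) = -164*(-1 - 1*8² + 5*8)/(10 - 1*8² + 3*8) = -164*(-1 - 1*64 + 40)/(10 - 1*64 + 24) = -164*(-1 - 64 + 40)/(10 - 64 + 24) = -164*(-25)/(-30) = -(-82)*(-25)/15 = -164*⅚ = -410/3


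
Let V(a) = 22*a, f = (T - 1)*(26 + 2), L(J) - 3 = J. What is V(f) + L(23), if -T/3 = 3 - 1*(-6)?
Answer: -17222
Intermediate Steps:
L(J) = 3 + J
T = -27 (T = -3*(3 - 1*(-6)) = -3*(3 + 6) = -3*9 = -27)
f = -784 (f = (-27 - 1)*(26 + 2) = -28*28 = -784)
V(f) + L(23) = 22*(-784) + (3 + 23) = -17248 + 26 = -17222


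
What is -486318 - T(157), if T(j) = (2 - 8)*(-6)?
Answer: -486354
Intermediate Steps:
T(j) = 36 (T(j) = -6*(-6) = 36)
-486318 - T(157) = -486318 - 1*36 = -486318 - 36 = -486354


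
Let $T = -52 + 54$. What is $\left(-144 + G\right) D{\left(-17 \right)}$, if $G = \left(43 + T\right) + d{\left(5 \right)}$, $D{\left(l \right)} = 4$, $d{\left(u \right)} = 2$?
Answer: $-388$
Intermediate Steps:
$T = 2$
$G = 47$ ($G = \left(43 + 2\right) + 2 = 45 + 2 = 47$)
$\left(-144 + G\right) D{\left(-17 \right)} = \left(-144 + 47\right) 4 = \left(-97\right) 4 = -388$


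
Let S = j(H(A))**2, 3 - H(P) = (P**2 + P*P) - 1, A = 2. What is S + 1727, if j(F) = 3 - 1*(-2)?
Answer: 1752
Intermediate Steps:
H(P) = 4 - 2*P**2 (H(P) = 3 - ((P**2 + P*P) - 1) = 3 - ((P**2 + P**2) - 1) = 3 - (2*P**2 - 1) = 3 - (-1 + 2*P**2) = 3 + (1 - 2*P**2) = 4 - 2*P**2)
j(F) = 5 (j(F) = 3 + 2 = 5)
S = 25 (S = 5**2 = 25)
S + 1727 = 25 + 1727 = 1752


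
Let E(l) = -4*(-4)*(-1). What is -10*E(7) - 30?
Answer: 130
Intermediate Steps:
E(l) = -16 (E(l) = 16*(-1) = -16)
-10*E(7) - 30 = -10*(-16) - 30 = 160 - 30 = 130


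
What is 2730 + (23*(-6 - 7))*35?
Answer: -7735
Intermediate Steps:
2730 + (23*(-6 - 7))*35 = 2730 + (23*(-13))*35 = 2730 - 299*35 = 2730 - 10465 = -7735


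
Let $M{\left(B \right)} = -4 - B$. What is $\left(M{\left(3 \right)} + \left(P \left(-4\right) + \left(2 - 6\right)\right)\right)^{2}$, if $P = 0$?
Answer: $121$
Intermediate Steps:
$\left(M{\left(3 \right)} + \left(P \left(-4\right) + \left(2 - 6\right)\right)\right)^{2} = \left(\left(-4 - 3\right) + \left(0 \left(-4\right) + \left(2 - 6\right)\right)\right)^{2} = \left(\left(-4 - 3\right) + \left(0 + \left(2 - 6\right)\right)\right)^{2} = \left(-7 + \left(0 - 4\right)\right)^{2} = \left(-7 - 4\right)^{2} = \left(-11\right)^{2} = 121$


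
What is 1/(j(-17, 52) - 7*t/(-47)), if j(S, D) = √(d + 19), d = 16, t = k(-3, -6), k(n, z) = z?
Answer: 282/10793 + 2209*√35/75551 ≈ 0.19911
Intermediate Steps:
t = -6
j(S, D) = √35 (j(S, D) = √(16 + 19) = √35)
1/(j(-17, 52) - 7*t/(-47)) = 1/(√35 - (-42)/(-47)) = 1/(√35 - (-42)*(-1)/47) = 1/(√35 - 7*6/47) = 1/(√35 - 42/47) = 1/(-42/47 + √35)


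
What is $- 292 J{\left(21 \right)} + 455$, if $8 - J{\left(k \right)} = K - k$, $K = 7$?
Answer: $-5969$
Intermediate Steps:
$J{\left(k \right)} = 1 + k$ ($J{\left(k \right)} = 8 - \left(7 - k\right) = 8 + \left(-7 + k\right) = 1 + k$)
$- 292 J{\left(21 \right)} + 455 = - 292 \left(1 + 21\right) + 455 = \left(-292\right) 22 + 455 = -6424 + 455 = -5969$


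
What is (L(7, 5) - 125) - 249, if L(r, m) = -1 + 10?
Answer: -365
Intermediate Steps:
L(r, m) = 9
(L(7, 5) - 125) - 249 = (9 - 125) - 249 = -116 - 249 = -365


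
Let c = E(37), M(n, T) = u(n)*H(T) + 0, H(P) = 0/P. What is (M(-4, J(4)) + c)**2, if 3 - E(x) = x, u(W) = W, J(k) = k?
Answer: 1156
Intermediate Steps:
H(P) = 0
E(x) = 3 - x
M(n, T) = 0 (M(n, T) = n*0 + 0 = 0 + 0 = 0)
c = -34 (c = 3 - 1*37 = 3 - 37 = -34)
(M(-4, J(4)) + c)**2 = (0 - 34)**2 = (-34)**2 = 1156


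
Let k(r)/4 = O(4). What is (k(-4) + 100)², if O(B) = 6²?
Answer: 59536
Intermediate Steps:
O(B) = 36
k(r) = 144 (k(r) = 4*36 = 144)
(k(-4) + 100)² = (144 + 100)² = 244² = 59536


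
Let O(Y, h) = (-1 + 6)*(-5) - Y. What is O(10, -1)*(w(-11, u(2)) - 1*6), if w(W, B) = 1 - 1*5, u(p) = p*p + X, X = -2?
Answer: 350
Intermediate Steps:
O(Y, h) = -25 - Y (O(Y, h) = 5*(-5) - Y = -25 - Y)
u(p) = -2 + p**2 (u(p) = p*p - 2 = p**2 - 2 = -2 + p**2)
w(W, B) = -4 (w(W, B) = 1 - 5 = -4)
O(10, -1)*(w(-11, u(2)) - 1*6) = (-25 - 1*10)*(-4 - 1*6) = (-25 - 10)*(-4 - 6) = -35*(-10) = 350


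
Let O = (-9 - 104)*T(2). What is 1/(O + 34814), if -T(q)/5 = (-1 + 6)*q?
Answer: 1/40464 ≈ 2.4713e-5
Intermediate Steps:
T(q) = -25*q (T(q) = -5*(-1 + 6)*q = -25*q)
O = 5650 (O = (-9 - 104)*(-25*2) = -113*(-50) = 5650)
1/(O + 34814) = 1/(5650 + 34814) = 1/40464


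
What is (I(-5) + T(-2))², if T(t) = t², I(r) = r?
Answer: 1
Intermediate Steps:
(I(-5) + T(-2))² = (-5 + (-2)²)² = (-5 + 4)² = (-1)² = 1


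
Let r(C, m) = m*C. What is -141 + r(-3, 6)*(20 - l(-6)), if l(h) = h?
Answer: -609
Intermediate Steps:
r(C, m) = C*m
-141 + r(-3, 6)*(20 - l(-6)) = -141 + (-3*6)*(20 - 1*(-6)) = -141 - 18*(20 + 6) = -141 - 18*26 = -141 - 468 = -609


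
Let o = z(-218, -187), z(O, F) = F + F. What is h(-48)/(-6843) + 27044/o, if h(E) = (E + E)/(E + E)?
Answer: -92531233/1279641 ≈ -72.310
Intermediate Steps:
z(O, F) = 2*F
o = -374 (o = 2*(-187) = -374)
h(E) = 1 (h(E) = (2*E)/((2*E)) = (2*E)*(1/(2*E)) = 1)
h(-48)/(-6843) + 27044/o = 1/(-6843) + 27044/(-374) = 1*(-1/6843) + 27044*(-1/374) = -1/6843 - 13522/187 = -92531233/1279641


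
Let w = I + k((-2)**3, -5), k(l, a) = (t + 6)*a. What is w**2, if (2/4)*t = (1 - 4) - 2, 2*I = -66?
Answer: 169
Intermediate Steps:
I = -33 (I = (1/2)*(-66) = -33)
t = -10 (t = 2*((1 - 4) - 2) = 2*(-3 - 2) = 2*(-5) = -10)
k(l, a) = -4*a (k(l, a) = (-10 + 6)*a = -4*a)
w = -13 (w = -33 - 4*(-5) = -33 + 20 = -13)
w**2 = (-13)**2 = 169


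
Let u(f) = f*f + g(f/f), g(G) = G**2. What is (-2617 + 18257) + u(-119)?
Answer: 29802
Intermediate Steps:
u(f) = 1 + f**2 (u(f) = f*f + (f/f)**2 = f**2 + 1**2 = f**2 + 1 = 1 + f**2)
(-2617 + 18257) + u(-119) = (-2617 + 18257) + (1 + (-119)**2) = 15640 + (1 + 14161) = 15640 + 14162 = 29802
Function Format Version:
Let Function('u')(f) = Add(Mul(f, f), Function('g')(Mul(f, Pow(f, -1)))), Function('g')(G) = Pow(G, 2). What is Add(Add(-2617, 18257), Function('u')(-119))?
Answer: 29802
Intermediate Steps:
Function('u')(f) = Add(1, Pow(f, 2)) (Function('u')(f) = Add(Mul(f, f), Pow(Mul(f, Pow(f, -1)), 2)) = Add(Pow(f, 2), Pow(1, 2)) = Add(Pow(f, 2), 1) = Add(1, Pow(f, 2)))
Add(Add(-2617, 18257), Function('u')(-119)) = Add(Add(-2617, 18257), Add(1, Pow(-119, 2))) = Add(15640, Add(1, 14161)) = Add(15640, 14162) = 29802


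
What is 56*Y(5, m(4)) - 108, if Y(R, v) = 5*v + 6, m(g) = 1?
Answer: 508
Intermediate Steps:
Y(R, v) = 6 + 5*v
56*Y(5, m(4)) - 108 = 56*(6 + 5*1) - 108 = 56*(6 + 5) - 108 = 56*11 - 108 = 616 - 108 = 508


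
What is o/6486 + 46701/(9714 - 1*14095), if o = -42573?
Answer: -7092971/411814 ≈ -17.224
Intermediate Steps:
o/6486 + 46701/(9714 - 1*14095) = -42573/6486 + 46701/(9714 - 1*14095) = -42573*1/6486 + 46701/(9714 - 14095) = -617/94 + 46701/(-4381) = -617/94 + 46701*(-1/4381) = -617/94 - 46701/4381 = -7092971/411814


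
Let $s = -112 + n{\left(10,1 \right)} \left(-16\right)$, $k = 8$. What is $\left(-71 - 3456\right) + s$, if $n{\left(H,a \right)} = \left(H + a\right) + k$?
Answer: $-3943$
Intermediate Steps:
$n{\left(H,a \right)} = 8 + H + a$ ($n{\left(H,a \right)} = \left(H + a\right) + 8 = 8 + H + a$)
$s = -416$ ($s = -112 + \left(8 + 10 + 1\right) \left(-16\right) = -112 + 19 \left(-16\right) = -112 - 304 = -416$)
$\left(-71 - 3456\right) + s = \left(-71 - 3456\right) - 416 = -3527 - 416 = -3943$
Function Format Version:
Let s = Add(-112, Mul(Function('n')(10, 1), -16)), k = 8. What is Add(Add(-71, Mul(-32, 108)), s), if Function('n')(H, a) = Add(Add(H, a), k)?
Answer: -3943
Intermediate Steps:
Function('n')(H, a) = Add(8, H, a) (Function('n')(H, a) = Add(Add(H, a), 8) = Add(8, H, a))
s = -416 (s = Add(-112, Mul(Add(8, 10, 1), -16)) = Add(-112, Mul(19, -16)) = Add(-112, -304) = -416)
Add(Add(-71, Mul(-32, 108)), s) = Add(Add(-71, Mul(-32, 108)), -416) = Add(Add(-71, -3456), -416) = Add(-3527, -416) = -3943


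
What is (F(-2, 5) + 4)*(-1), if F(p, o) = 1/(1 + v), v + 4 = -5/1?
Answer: -31/8 ≈ -3.8750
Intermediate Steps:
v = -9 (v = -4 - 5/1 = -4 - 5*1 = -4 - 5 = -9)
F(p, o) = -⅛ (F(p, o) = 1/(1 - 9) = 1/(-8) = -⅛)
(F(-2, 5) + 4)*(-1) = (-⅛ + 4)*(-1) = (31/8)*(-1) = -31/8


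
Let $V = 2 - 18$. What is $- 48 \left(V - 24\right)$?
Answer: $1920$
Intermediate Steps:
$V = -16$
$- 48 \left(V - 24\right) = - 48 \left(-16 - 24\right) = \left(-48\right) \left(-40\right) = 1920$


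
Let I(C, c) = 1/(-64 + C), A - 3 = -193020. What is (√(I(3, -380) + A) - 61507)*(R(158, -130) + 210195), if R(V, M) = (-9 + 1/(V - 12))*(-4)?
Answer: -943939379527/73 + 15346861*I*√718216318/4453 ≈ -1.2931e+10 + 9.2362e+7*I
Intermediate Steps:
A = -193017 (A = 3 - 193020 = -193017)
R(V, M) = 36 - 4/(-12 + V) (R(V, M) = (-9 + 1/(-12 + V))*(-4) = 36 - 4/(-12 + V))
(√(I(3, -380) + A) - 61507)*(R(158, -130) + 210195) = (√(1/(-64 + 3) - 193017) - 61507)*(4*(-109 + 9*158)/(-12 + 158) + 210195) = (√(1/(-61) - 193017) - 61507)*(4*(-109 + 1422)/146 + 210195) = (√(-1/61 - 193017) - 61507)*(4*(1/146)*1313 + 210195) = (√(-11774038/61) - 61507)*(2626/73 + 210195) = (I*√718216318/61 - 61507)*(15346861/73) = (-61507 + I*√718216318/61)*(15346861/73) = -943939379527/73 + 15346861*I*√718216318/4453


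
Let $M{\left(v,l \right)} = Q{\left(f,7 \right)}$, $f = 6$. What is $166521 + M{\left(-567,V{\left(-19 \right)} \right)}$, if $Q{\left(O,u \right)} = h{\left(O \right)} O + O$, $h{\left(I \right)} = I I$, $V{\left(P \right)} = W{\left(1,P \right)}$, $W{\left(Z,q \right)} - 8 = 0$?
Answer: $166743$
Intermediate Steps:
$W{\left(Z,q \right)} = 8$ ($W{\left(Z,q \right)} = 8 + 0 = 8$)
$V{\left(P \right)} = 8$
$h{\left(I \right)} = I^{2}$
$Q{\left(O,u \right)} = O + O^{3}$ ($Q{\left(O,u \right)} = O^{2} O + O = O^{3} + O = O + O^{3}$)
$M{\left(v,l \right)} = 222$ ($M{\left(v,l \right)} = 6 + 6^{3} = 6 + 216 = 222$)
$166521 + M{\left(-567,V{\left(-19 \right)} \right)} = 166521 + 222 = 166743$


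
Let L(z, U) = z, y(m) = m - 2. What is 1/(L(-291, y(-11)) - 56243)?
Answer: -1/56534 ≈ -1.7688e-5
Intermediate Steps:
y(m) = -2 + m
1/(L(-291, y(-11)) - 56243) = 1/(-291 - 56243) = 1/(-56534) = -1/56534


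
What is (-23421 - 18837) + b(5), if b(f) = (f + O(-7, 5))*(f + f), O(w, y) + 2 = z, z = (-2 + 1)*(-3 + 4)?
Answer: -42238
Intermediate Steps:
z = -1 (z = -1*1 = -1)
O(w, y) = -3 (O(w, y) = -2 - 1 = -3)
b(f) = 2*f*(-3 + f) (b(f) = (f - 3)*(f + f) = (-3 + f)*(2*f) = 2*f*(-3 + f))
(-23421 - 18837) + b(5) = (-23421 - 18837) + 2*5*(-3 + 5) = -42258 + 2*5*2 = -42258 + 20 = -42238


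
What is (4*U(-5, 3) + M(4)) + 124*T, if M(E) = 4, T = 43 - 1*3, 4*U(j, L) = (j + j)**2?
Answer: 5064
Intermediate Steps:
U(j, L) = j**2 (U(j, L) = (j + j)**2/4 = (2*j)**2/4 = (4*j**2)/4 = j**2)
T = 40 (T = 43 - 3 = 40)
(4*U(-5, 3) + M(4)) + 124*T = (4*(-5)**2 + 4) + 124*40 = (4*25 + 4) + 4960 = (100 + 4) + 4960 = 104 + 4960 = 5064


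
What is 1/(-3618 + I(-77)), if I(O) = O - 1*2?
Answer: -1/3697 ≈ -0.00027049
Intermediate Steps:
I(O) = -2 + O (I(O) = O - 2 = -2 + O)
1/(-3618 + I(-77)) = 1/(-3618 + (-2 - 77)) = 1/(-3618 - 79) = 1/(-3697) = -1/3697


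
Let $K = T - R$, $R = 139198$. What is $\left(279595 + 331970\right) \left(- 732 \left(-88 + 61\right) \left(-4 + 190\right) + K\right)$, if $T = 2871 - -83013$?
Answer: $2215571566350$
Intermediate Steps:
$T = 85884$ ($T = 2871 + 83013 = 85884$)
$K = -53314$ ($K = 85884 - 139198 = -53314$)
$\left(279595 + 331970\right) \left(- 732 \left(-88 + 61\right) \left(-4 + 190\right) + K\right) = \left(279595 + 331970\right) \left(- 732 \left(-88 + 61\right) \left(-4 + 190\right) - 53314\right) = 611565 \left(- 732 \left(\left(-27\right) 186\right) - 53314\right) = 611565 \left(\left(-732\right) \left(-5022\right) - 53314\right) = 611565 \left(3676104 - 53314\right) = 611565 \cdot 3622790 = 2215571566350$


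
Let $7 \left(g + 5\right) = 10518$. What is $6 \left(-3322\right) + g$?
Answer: $- \frac{129041}{7} \approx -18434.0$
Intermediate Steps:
$g = \frac{10483}{7}$ ($g = -5 + \frac{1}{7} \cdot 10518 = -5 + \frac{10518}{7} = \frac{10483}{7} \approx 1497.6$)
$6 \left(-3322\right) + g = 6 \left(-3322\right) + \frac{10483}{7} = -19932 + \frac{10483}{7} = - \frac{129041}{7}$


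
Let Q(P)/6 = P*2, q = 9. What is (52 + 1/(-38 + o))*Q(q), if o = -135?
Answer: 971460/173 ≈ 5615.4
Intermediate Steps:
Q(P) = 12*P (Q(P) = 6*(P*2) = 6*(2*P) = 12*P)
(52 + 1/(-38 + o))*Q(q) = (52 + 1/(-38 - 135))*(12*9) = (52 + 1/(-173))*108 = (52 - 1/173)*108 = (8995/173)*108 = 971460/173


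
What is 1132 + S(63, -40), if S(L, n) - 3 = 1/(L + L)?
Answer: 143011/126 ≈ 1135.0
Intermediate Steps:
S(L, n) = 3 + 1/(2*L) (S(L, n) = 3 + 1/(L + L) = 3 + 1/(2*L))
1132 + S(63, -40) = 1132 + (3 + (1/2)/63) = 1132 + (3 + (1/2)*(1/63)) = 1132 + (3 + 1/126) = 1132 + 379/126 = 143011/126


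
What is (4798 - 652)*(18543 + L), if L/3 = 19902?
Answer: 324420354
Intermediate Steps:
L = 59706 (L = 3*19902 = 59706)
(4798 - 652)*(18543 + L) = (4798 - 652)*(18543 + 59706) = 4146*78249 = 324420354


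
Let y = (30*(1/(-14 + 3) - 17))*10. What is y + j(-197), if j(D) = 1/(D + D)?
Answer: -22221611/4334 ≈ -5127.3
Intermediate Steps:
j(D) = 1/(2*D)
y = -56400/11 (y = (30*(1/(-11) - 17))*10 = (30*(-1/11 - 17))*10 = (30*(-188/11))*10 = -5640/11*10 = -56400/11 ≈ -5127.3)
y + j(-197) = -56400/11 + (½)/(-197) = -56400/11 + (½)*(-1/197) = -56400/11 - 1/394 = -22221611/4334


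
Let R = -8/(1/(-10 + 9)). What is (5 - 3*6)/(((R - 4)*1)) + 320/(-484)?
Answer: -1893/484 ≈ -3.9112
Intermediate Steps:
R = 8 (R = -8/(1/(-1)) = -8/(-1) = -8*(-1) = 8)
(5 - 3*6)/(((R - 4)*1)) + 320/(-484) = (5 - 3*6)/(((8 - 4)*1)) + 320/(-484) = (5 - 18)/((4*1)) + 320*(-1/484) = -13/4 - 80/121 = -1893/484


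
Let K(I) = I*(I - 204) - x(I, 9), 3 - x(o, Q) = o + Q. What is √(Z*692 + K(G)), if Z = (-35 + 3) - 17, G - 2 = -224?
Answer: 4*√3778 ≈ 245.86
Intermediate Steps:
x(o, Q) = 3 - Q - o (x(o, Q) = 3 - (o + Q) = 3 - (Q + o) = 3 + (-Q - o) = 3 - Q - o)
G = -222 (G = 2 - 224 = -222)
Z = -49 (Z = -32 - 17 = -49)
K(I) = 6 + I + I*(-204 + I) (K(I) = I*(I - 204) - (3 - 1*9 - I) = I*(-204 + I) - (3 - 9 - I) = I*(-204 + I) - (-6 - I) = I*(-204 + I) + (6 + I) = 6 + I + I*(-204 + I))
√(Z*692 + K(G)) = √(-49*692 + (6 + (-222)² - 203*(-222))) = √(-33908 + (6 + 49284 + 45066)) = √(-33908 + 94356) = √60448 = 4*√3778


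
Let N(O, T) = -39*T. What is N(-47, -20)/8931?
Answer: 20/229 ≈ 0.087336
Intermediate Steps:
N(-47, -20)/8931 = -39*(-20)/8931 = 780*(1/8931) = 20/229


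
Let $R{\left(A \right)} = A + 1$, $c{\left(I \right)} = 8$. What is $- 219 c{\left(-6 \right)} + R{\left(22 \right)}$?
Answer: $-1729$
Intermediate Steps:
$R{\left(A \right)} = 1 + A$
$- 219 c{\left(-6 \right)} + R{\left(22 \right)} = \left(-219\right) 8 + \left(1 + 22\right) = -1752 + 23 = -1729$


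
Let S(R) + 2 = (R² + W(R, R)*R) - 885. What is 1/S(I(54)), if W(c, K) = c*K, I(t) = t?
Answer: 1/159493 ≈ 6.2699e-6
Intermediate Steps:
W(c, K) = K*c
S(R) = -887 + R² + R³ (S(R) = -2 + ((R² + (R*R)*R) - 885) = -2 + ((R² + R²*R) - 885) = -2 + ((R² + R³) - 885) = -2 + (-885 + R² + R³) = -887 + R² + R³)
1/S(I(54)) = 1/(-887 + 54² + 54³) = 1/(-887 + 2916 + 157464) = 1/159493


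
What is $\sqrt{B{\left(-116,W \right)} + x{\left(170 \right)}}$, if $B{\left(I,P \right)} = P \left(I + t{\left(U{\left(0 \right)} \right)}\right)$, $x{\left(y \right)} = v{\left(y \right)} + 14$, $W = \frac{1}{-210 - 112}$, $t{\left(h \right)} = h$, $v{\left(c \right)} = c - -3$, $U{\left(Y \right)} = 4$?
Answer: $\frac{\sqrt{99107}}{23} \approx 13.688$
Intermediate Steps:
$v{\left(c \right)} = 3 + c$ ($v{\left(c \right)} = c + 3 = 3 + c$)
$W = - \frac{1}{322}$ ($W = \frac{1}{-322} = - \frac{1}{322} \approx -0.0031056$)
$x{\left(y \right)} = 17 + y$ ($x{\left(y \right)} = \left(3 + y\right) + 14 = 17 + y$)
$B{\left(I,P \right)} = P \left(4 + I\right)$ ($B{\left(I,P \right)} = P \left(I + 4\right) = P \left(4 + I\right)$)
$\sqrt{B{\left(-116,W \right)} + x{\left(170 \right)}} = \sqrt{- \frac{4 - 116}{322} + \left(17 + 170\right)} = \sqrt{\left(- \frac{1}{322}\right) \left(-112\right) + 187} = \sqrt{\frac{8}{23} + 187} = \sqrt{\frac{4309}{23}} = \frac{\sqrt{99107}}{23}$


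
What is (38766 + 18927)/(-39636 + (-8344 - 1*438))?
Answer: -57693/48418 ≈ -1.1916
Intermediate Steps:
(38766 + 18927)/(-39636 + (-8344 - 1*438)) = 57693/(-39636 + (-8344 - 438)) = 57693/(-39636 - 8782) = 57693/(-48418) = 57693*(-1/48418) = -57693/48418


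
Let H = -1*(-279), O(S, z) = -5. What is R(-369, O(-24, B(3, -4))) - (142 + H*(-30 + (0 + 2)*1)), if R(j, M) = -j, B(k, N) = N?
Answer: 8039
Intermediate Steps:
H = 279
R(-369, O(-24, B(3, -4))) - (142 + H*(-30 + (0 + 2)*1)) = -1*(-369) - (142 + 279*(-30 + (0 + 2)*1)) = 369 - (142 + 279*(-30 + 2*1)) = 369 - (142 + 279*(-30 + 2)) = 369 - (142 + 279*(-28)) = 369 - (142 - 7812) = 369 - 1*(-7670) = 369 + 7670 = 8039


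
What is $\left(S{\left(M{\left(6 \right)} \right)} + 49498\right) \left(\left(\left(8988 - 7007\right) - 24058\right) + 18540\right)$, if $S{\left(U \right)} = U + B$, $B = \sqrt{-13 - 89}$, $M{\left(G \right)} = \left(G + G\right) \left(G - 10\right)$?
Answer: $-174904650 - 3537 i \sqrt{102} \approx -1.749 \cdot 10^{8} - 35722.0 i$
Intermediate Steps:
$M{\left(G \right)} = 2 G \left(-10 + G\right)$
$B = i \sqrt{102}$ ($B = \sqrt{-102} = i \sqrt{102} \approx 10.1 i$)
$S{\left(U \right)} = U + i \sqrt{102}$
$\left(S{\left(M{\left(6 \right)} \right)} + 49498\right) \left(\left(\left(8988 - 7007\right) - 24058\right) + 18540\right) = \left(\left(2 \cdot 6 \left(-10 + 6\right) + i \sqrt{102}\right) + 49498\right) \left(\left(\left(8988 - 7007\right) - 24058\right) + 18540\right) = \left(\left(2 \cdot 6 \left(-4\right) + i \sqrt{102}\right) + 49498\right) \left(\left(\left(8988 - 7007\right) - 24058\right) + 18540\right) = \left(\left(-48 + i \sqrt{102}\right) + 49498\right) \left(\left(1981 - 24058\right) + 18540\right) = \left(49450 + i \sqrt{102}\right) \left(-22077 + 18540\right) = \left(49450 + i \sqrt{102}\right) \left(-3537\right) = -174904650 - 3537 i \sqrt{102}$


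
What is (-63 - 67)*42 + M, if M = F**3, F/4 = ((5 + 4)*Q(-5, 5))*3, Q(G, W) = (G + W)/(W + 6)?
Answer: -5460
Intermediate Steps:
Q(G, W) = (G + W)/(6 + W)
F = 0 (F = 4*(((5 + 4)*((-5 + 5)/(6 + 5)))*3) = 4*((9*(0/11))*3) = 4*((9*((1/11)*0))*3) = 4*((9*0)*3) = 4*(0*3) = 4*0 = 0)
M = 0 (M = 0**3 = 0)
(-63 - 67)*42 + M = (-63 - 67)*42 + 0 = -130*42 + 0 = -5460 + 0 = -5460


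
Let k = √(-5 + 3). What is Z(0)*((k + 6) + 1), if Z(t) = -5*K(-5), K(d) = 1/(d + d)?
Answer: 7/2 + I*√2/2 ≈ 3.5 + 0.70711*I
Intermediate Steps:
K(d) = 1/(2*d)
Z(t) = ½ (Z(t) = -5/(2*(-5)) = -5*(-1)/(2*5) = -5*(-⅒) = ½)
k = I*√2 (k = √(-2) = I*√2 ≈ 1.4142*I)
Z(0)*((k + 6) + 1) = ((I*√2 + 6) + 1)/2 = ((6 + I*√2) + 1)/2 = (7 + I*√2)/2 = 7/2 + I*√2/2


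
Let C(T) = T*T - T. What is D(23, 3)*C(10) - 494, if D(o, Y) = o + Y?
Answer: 1846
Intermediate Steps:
D(o, Y) = Y + o
C(T) = T**2 - T
D(23, 3)*C(10) - 494 = (3 + 23)*(10*(-1 + 10)) - 494 = 26*(10*9) - 494 = 26*90 - 494 = 2340 - 494 = 1846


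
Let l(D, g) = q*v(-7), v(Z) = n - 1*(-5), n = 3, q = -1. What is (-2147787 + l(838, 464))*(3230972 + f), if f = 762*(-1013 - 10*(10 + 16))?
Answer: -4856048514070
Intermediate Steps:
v(Z) = 8 (v(Z) = 3 - 1*(-5) = 3 + 5 = 8)
l(D, g) = -8 (l(D, g) = -1*8 = -8)
f = -970026 (f = 762*(-1013 - 10*26) = 762*(-1013 - 260) = 762*(-1273) = -970026)
(-2147787 + l(838, 464))*(3230972 + f) = (-2147787 - 8)*(3230972 - 970026) = -2147795*2260946 = -4856048514070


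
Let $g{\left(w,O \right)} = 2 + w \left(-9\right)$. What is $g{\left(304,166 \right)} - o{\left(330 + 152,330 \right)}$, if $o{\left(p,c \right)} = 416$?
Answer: $-3150$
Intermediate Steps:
$g{\left(w,O \right)} = 2 - 9 w$
$g{\left(304,166 \right)} - o{\left(330 + 152,330 \right)} = \left(2 - 2736\right) - 416 = -2734 - 416 = -3150$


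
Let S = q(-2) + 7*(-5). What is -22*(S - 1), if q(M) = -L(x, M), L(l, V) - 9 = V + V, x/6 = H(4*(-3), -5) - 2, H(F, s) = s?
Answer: 902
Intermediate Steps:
x = -42 (x = 6*(-5 - 2) = 6*(-7) = -42)
L(l, V) = 9 + 2*V (L(l, V) = 9 + (V + V) = 9 + 2*V)
q(M) = -9 - 2*M (q(M) = -(9 + 2*M) = -9 - 2*M)
S = -40 (S = (-9 - 2*(-2)) + 7*(-5) = (-9 + 4) - 35 = -5 - 35 = -40)
-22*(S - 1) = -22*(-40 - 1) = -22*(-41) = 902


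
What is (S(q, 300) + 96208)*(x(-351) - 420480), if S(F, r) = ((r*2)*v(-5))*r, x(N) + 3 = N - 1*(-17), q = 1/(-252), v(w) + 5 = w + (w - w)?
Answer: 716984638064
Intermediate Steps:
v(w) = -5 + w (v(w) = -5 + (w + (w - w)) = -5 + (w + 0) = -5 + w)
q = -1/252 ≈ -0.0039683
x(N) = 14 + N (x(N) = -3 + (N - 1*(-17)) = -3 + (N + 17) = -3 + (17 + N) = 14 + N)
S(F, r) = -20*r² (S(F, r) = ((r*2)*(-5 - 5))*r = ((2*r)*(-10))*r = (-20*r)*r = -20*r²)
(S(q, 300) + 96208)*(x(-351) - 420480) = (-20*300² + 96208)*((14 - 351) - 420480) = (-20*90000 + 96208)*(-337 - 420480) = (-1800000 + 96208)*(-420817) = -1703792*(-420817) = 716984638064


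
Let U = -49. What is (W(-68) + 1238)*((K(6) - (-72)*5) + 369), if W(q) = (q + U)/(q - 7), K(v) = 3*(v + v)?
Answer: 4741317/5 ≈ 9.4826e+5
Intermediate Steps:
K(v) = 6*v (K(v) = 3*(2*v) = 6*v)
W(q) = (-49 + q)/(-7 + q) (W(q) = (q - 49)/(q - 7) = (-49 + q)/(-7 + q))
(W(-68) + 1238)*((K(6) - (-72)*5) + 369) = ((-49 - 68)/(-7 - 68) + 1238)*((6*6 - (-72)*5) + 369) = (-117/(-75) + 1238)*((36 - 24*(-15)) + 369) = (-1/75*(-117) + 1238)*((36 + 360) + 369) = (39/25 + 1238)*(396 + 369) = (30989/25)*765 = 4741317/5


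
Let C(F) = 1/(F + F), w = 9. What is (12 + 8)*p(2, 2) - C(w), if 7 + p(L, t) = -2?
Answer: -3241/18 ≈ -180.06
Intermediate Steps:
p(L, t) = -9 (p(L, t) = -7 - 2 = -9)
C(F) = 1/(2*F)
(12 + 8)*p(2, 2) - C(w) = (12 + 8)*(-9) - 1/(2*9) = 20*(-9) - 1/(2*9) = -180 - 1*1/18 = -180 - 1/18 = -3241/18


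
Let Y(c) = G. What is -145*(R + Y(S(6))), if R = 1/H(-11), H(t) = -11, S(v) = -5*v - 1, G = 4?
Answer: -6235/11 ≈ -566.82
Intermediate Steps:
S(v) = -1 - 5*v
Y(c) = 4
R = -1/11 (R = 1/(-11) = -1/11 ≈ -0.090909)
-145*(R + Y(S(6))) = -145*(-1/11 + 4) = -145*43/11 = -6235/11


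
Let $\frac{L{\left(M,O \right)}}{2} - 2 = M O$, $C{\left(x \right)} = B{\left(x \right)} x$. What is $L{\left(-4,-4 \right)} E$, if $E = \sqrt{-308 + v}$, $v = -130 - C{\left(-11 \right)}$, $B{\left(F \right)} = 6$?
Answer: $72 i \sqrt{93} \approx 694.34 i$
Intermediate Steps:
$C{\left(x \right)} = 6 x$
$v = -64$ ($v = -130 - 6 \left(-11\right) = -130 - -66 = -130 + 66 = -64$)
$L{\left(M,O \right)} = 4 + 2 M O$
$E = 2 i \sqrt{93}$ ($E = \sqrt{-308 - 64} = \sqrt{-372} = 2 i \sqrt{93} \approx 19.287 i$)
$L{\left(-4,-4 \right)} E = \left(4 + 2 \left(-4\right) \left(-4\right)\right) 2 i \sqrt{93} = \left(4 + 32\right) 2 i \sqrt{93} = 36 \cdot 2 i \sqrt{93} = 72 i \sqrt{93}$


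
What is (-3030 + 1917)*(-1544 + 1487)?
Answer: 63441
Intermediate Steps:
(-3030 + 1917)*(-1544 + 1487) = -1113*(-57) = 63441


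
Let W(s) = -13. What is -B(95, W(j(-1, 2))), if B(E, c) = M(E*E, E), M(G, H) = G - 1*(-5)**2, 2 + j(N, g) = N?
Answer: -9000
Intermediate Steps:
j(N, g) = -2 + N
M(G, H) = -25 + G (M(G, H) = G - 1*25 = G - 25 = -25 + G)
B(E, c) = -25 + E**2 (B(E, c) = -25 + E*E = -25 + E**2)
-B(95, W(j(-1, 2))) = -(-25 + 95**2) = -(-25 + 9025) = -1*9000 = -9000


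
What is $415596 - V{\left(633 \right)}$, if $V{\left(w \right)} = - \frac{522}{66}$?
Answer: $\frac{4571643}{11} \approx 4.156 \cdot 10^{5}$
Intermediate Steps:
$V{\left(w \right)} = - \frac{87}{11}$ ($V{\left(w \right)} = \left(-522\right) \frac{1}{66} = - \frac{87}{11}$)
$415596 - V{\left(633 \right)} = 415596 - - \frac{87}{11} = 415596 + \frac{87}{11} = \frac{4571643}{11}$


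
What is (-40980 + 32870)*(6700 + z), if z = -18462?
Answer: 95389820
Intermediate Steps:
(-40980 + 32870)*(6700 + z) = (-40980 + 32870)*(6700 - 18462) = -8110*(-11762) = 95389820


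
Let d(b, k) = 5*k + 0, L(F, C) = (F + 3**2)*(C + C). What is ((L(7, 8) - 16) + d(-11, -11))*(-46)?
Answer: -8510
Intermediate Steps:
L(F, C) = 2*C*(9 + F) (L(F, C) = (F + 9)*(2*C) = (9 + F)*(2*C) = 2*C*(9 + F))
d(b, k) = 5*k
((L(7, 8) - 16) + d(-11, -11))*(-46) = ((2*8*(9 + 7) - 16) + 5*(-11))*(-46) = ((2*8*16 - 16) - 55)*(-46) = ((256 - 16) - 55)*(-46) = (240 - 55)*(-46) = 185*(-46) = -8510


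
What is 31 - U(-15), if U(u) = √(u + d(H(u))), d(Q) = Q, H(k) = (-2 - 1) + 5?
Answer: 31 - I*√13 ≈ 31.0 - 3.6056*I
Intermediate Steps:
H(k) = 2 (H(k) = -3 + 5 = 2)
U(u) = √(2 + u) (U(u) = √(u + 2) = √(2 + u))
31 - U(-15) = 31 - √(2 - 15) = 31 - √(-13) = 31 - I*√13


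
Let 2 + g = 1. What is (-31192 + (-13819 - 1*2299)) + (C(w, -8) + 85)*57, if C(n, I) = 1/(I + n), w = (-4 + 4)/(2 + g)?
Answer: -339777/8 ≈ -42472.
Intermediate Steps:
g = -1 (g = -2 + 1 = -1)
w = 0 (w = (-4 + 4)/(2 - 1) = 0/1 = 0*1 = 0)
(-31192 + (-13819 - 1*2299)) + (C(w, -8) + 85)*57 = (-31192 + (-13819 - 1*2299)) + (1/(-8 + 0) + 85)*57 = (-31192 + (-13819 - 2299)) + (1/(-8) + 85)*57 = (-31192 - 16118) + (-⅛ + 85)*57 = -47310 + (679/8)*57 = -47310 + 38703/8 = -339777/8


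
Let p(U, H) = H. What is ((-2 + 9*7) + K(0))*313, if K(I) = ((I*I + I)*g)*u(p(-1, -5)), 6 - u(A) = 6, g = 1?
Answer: 19093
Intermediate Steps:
u(A) = 0 (u(A) = 6 - 1*6 = 6 - 6 = 0)
K(I) = 0 (K(I) = ((I*I + I)*1)*0 = ((I² + I)*1)*0 = ((I + I²)*1)*0 = (I + I²)*0 = 0)
((-2 + 9*7) + K(0))*313 = ((-2 + 9*7) + 0)*313 = ((-2 + 63) + 0)*313 = (61 + 0)*313 = 61*313 = 19093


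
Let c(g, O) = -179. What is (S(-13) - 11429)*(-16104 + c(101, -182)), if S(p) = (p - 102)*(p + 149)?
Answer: 440764527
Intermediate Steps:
S(p) = (-102 + p)*(149 + p)
(S(-13) - 11429)*(-16104 + c(101, -182)) = ((-15198 + (-13)² + 47*(-13)) - 11429)*(-16104 - 179) = ((-15198 + 169 - 611) - 11429)*(-16283) = (-15640 - 11429)*(-16283) = -27069*(-16283) = 440764527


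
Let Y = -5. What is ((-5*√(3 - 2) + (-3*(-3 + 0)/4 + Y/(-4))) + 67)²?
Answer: 17161/4 ≈ 4290.3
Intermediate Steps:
((-5*√(3 - 2) + (-3*(-3 + 0)/4 + Y/(-4))) + 67)² = ((-5*√(3 - 2) + (-3*(-3 + 0)/4 - 5/(-4))) + 67)² = ((-5*√1 + (-3*(-3)*(¼) - 5*(-¼))) + 67)² = ((-5*1 + (9*(¼) + 5/4)) + 67)² = ((-5 + (9/4 + 5/4)) + 67)² = ((-5 + 7/2) + 67)² = (-3/2 + 67)² = (131/2)² = 17161/4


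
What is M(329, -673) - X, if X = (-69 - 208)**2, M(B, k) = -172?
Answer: -76901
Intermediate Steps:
X = 76729 (X = (-277)**2 = 76729)
M(329, -673) - X = -172 - 1*76729 = -172 - 76729 = -76901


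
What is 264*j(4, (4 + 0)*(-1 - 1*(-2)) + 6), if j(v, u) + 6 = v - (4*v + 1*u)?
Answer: -7392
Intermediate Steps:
j(v, u) = -6 - u - 3*v (j(v, u) = -6 + (v - (4*v + 1*u)) = -6 + (v - (4*v + u)) = -6 + (v - (u + 4*v)) = -6 + (v + (-u - 4*v)) = -6 + (-u - 3*v) = -6 - u - 3*v)
264*j(4, (4 + 0)*(-1 - 1*(-2)) + 6) = 264*(-6 - ((4 + 0)*(-1 - 1*(-2)) + 6) - 3*4) = 264*(-6 - (4*(-1 + 2) + 6) - 12) = 264*(-6 - (4*1 + 6) - 12) = 264*(-6 - (4 + 6) - 12) = 264*(-6 - 1*10 - 12) = 264*(-6 - 10 - 12) = 264*(-28) = -7392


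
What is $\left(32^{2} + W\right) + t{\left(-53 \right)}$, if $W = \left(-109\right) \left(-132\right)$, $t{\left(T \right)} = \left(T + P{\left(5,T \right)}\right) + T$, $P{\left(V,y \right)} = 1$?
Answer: $15307$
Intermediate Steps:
$t{\left(T \right)} = 1 + 2 T$ ($t{\left(T \right)} = \left(T + 1\right) + T = \left(1 + T\right) + T = 1 + 2 T$)
$W = 14388$
$\left(32^{2} + W\right) + t{\left(-53 \right)} = \left(32^{2} + 14388\right) + \left(1 + 2 \left(-53\right)\right) = \left(1024 + 14388\right) + \left(1 - 106\right) = 15412 - 105 = 15307$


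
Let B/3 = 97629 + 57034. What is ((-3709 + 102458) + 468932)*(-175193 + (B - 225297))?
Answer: 36047175819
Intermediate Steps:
B = 463989 (B = 3*(97629 + 57034) = 3*154663 = 463989)
((-3709 + 102458) + 468932)*(-175193 + (B - 225297)) = ((-3709 + 102458) + 468932)*(-175193 + (463989 - 225297)) = (98749 + 468932)*(-175193 + 238692) = 567681*63499 = 36047175819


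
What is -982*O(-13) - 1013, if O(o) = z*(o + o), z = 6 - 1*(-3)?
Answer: 228775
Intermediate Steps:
z = 9 (z = 6 + 3 = 9)
O(o) = 18*o (O(o) = 9*(o + o) = 9*(2*o) = 18*o)
-982*O(-13) - 1013 = -17676*(-13) - 1013 = -982*(-234) - 1013 = 229788 - 1013 = 228775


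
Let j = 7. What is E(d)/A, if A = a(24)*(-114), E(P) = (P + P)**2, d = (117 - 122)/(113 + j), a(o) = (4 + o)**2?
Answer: -1/12870144 ≈ -7.7699e-8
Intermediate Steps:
d = -1/24 (d = (117 - 122)/(113 + 7) = -5/120 = -5*1/120 = -1/24 ≈ -0.041667)
E(P) = 4*P**2 (E(P) = (2*P)**2 = 4*P**2)
A = -89376 (A = (4 + 24)**2*(-114) = 28**2*(-114) = 784*(-114) = -89376)
E(d)/A = (4*(-1/24)**2)/(-89376) = (4*(1/576))*(-1/89376) = (1/144)*(-1/89376) = -1/12870144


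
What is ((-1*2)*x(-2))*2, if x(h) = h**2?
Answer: -16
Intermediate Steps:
((-1*2)*x(-2))*2 = (-1*2*(-2)**2)*2 = -2*4*2 = -8*2 = -16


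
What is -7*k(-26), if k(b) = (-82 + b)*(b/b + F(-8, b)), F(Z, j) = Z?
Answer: -5292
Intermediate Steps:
k(b) = 574 - 7*b (k(b) = (-82 + b)*(b/b - 8) = (-82 + b)*(1 - 8) = (-82 + b)*(-7) = 574 - 7*b)
-7*k(-26) = -7*(574 - 7*(-26)) = -7*(574 + 182) = -7*756 = -5292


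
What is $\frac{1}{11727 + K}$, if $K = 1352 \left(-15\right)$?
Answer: $- \frac{1}{8553} \approx -0.00011692$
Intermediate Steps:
$K = -20280$
$\frac{1}{11727 + K} = \frac{1}{11727 - 20280} = \frac{1}{-8553} = - \frac{1}{8553}$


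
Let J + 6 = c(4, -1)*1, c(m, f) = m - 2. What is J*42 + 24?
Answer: -144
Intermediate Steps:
c(m, f) = -2 + m
J = -4 (J = -6 + (-2 + 4)*1 = -6 + 2*1 = -6 + 2 = -4)
J*42 + 24 = -4*42 + 24 = -168 + 24 = -144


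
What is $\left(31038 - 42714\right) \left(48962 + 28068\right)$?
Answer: $-899402280$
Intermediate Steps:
$\left(31038 - 42714\right) \left(48962 + 28068\right) = \left(-11676\right) 77030 = -899402280$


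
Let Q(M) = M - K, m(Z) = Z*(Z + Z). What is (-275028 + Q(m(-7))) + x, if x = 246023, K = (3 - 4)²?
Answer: -28908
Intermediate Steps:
K = 1 (K = (-1)² = 1)
m(Z) = 2*Z² (m(Z) = Z*(2*Z) = 2*Z²)
Q(M) = -1 + M (Q(M) = M - 1*1 = M - 1 = -1 + M)
(-275028 + Q(m(-7))) + x = (-275028 + (-1 + 2*(-7)²)) + 246023 = (-275028 + (-1 + 2*49)) + 246023 = (-275028 + (-1 + 98)) + 246023 = (-275028 + 97) + 246023 = -274931 + 246023 = -28908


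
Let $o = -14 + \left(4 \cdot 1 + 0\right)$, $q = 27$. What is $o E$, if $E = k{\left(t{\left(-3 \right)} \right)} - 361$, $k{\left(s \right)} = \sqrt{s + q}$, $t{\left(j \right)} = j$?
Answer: $3610 - 20 \sqrt{6} \approx 3561.0$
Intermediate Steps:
$k{\left(s \right)} = \sqrt{27 + s}$ ($k{\left(s \right)} = \sqrt{s + 27} = \sqrt{27 + s}$)
$E = -361 + 2 \sqrt{6}$ ($E = \sqrt{27 - 3} - 361 = \sqrt{24} - 361 = 2 \sqrt{6} - 361 = -361 + 2 \sqrt{6} \approx -356.1$)
$o = -10$ ($o = -14 + \left(4 + 0\right) = -14 + 4 = -10$)
$o E = - 10 \left(-361 + 2 \sqrt{6}\right) = 3610 - 20 \sqrt{6}$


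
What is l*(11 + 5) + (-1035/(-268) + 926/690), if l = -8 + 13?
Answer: 7877959/92460 ≈ 85.204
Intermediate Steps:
l = 5
l*(11 + 5) + (-1035/(-268) + 926/690) = 5*(11 + 5) + (-1035/(-268) + 926/690) = 5*16 + (-1035*(-1/268) + 926*(1/690)) = 80 + (1035/268 + 463/345) = 80 + 481159/92460 = 7877959/92460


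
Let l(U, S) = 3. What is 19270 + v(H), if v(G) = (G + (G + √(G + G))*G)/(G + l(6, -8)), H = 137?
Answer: 1358353/70 + 137*√274/140 ≈ 19421.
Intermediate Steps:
v(G) = (G + G*(G + √2*√G))/(3 + G) (v(G) = (G + (G + √(G + G))*G)/(G + 3) = (G + (G + √(2*G))*G)/(3 + G) = (G + (G + √2*√G)*G)/(3 + G) = (G + G*(G + √2*√G))/(3 + G))
19270 + v(H) = 19270 + (137 + 137² + √2*137^(3/2))/(3 + 137) = 19270 + (137 + 18769 + √2*(137*√137))/140 = 19270 + (137 + 18769 + 137*√274)/140 = 19270 + (18906 + 137*√274)/140 = 19270 + (9453/70 + 137*√274/140) = 1358353/70 + 137*√274/140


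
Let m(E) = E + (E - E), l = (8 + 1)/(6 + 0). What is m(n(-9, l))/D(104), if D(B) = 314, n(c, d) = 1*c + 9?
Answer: 0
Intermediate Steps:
l = 3/2 (l = 9/6 = 9*(⅙) = 3/2 ≈ 1.5000)
n(c, d) = 9 + c (n(c, d) = c + 9 = 9 + c)
m(E) = E (m(E) = E + 0 = E)
m(n(-9, l))/D(104) = (9 - 9)/314 = 0*(1/314) = 0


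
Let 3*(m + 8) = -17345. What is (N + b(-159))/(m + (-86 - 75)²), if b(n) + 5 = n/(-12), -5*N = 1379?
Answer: -16053/1207880 ≈ -0.013290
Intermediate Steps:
m = -17369/3 (m = -8 + (⅓)*(-17345) = -8 - 17345/3 = -17369/3 ≈ -5789.7)
N = -1379/5 (N = -⅕*1379 = -1379/5 ≈ -275.80)
b(n) = -5 - n/12 (b(n) = -5 + n/(-12) = -5 + n*(-1/12) = -5 - n/12)
(N + b(-159))/(m + (-86 - 75)²) = (-1379/5 + (-5 - 1/12*(-159)))/(-17369/3 + (-86 - 75)²) = (-1379/5 + (-5 + 53/4))/(-17369/3 + (-161)²) = (-1379/5 + 33/4)/(-17369/3 + 25921) = -5351/(20*60394/3) = -5351/20*3/60394 = -16053/1207880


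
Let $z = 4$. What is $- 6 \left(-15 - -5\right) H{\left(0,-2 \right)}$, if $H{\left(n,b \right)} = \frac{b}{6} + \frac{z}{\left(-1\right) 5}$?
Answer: $-68$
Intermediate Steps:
$H{\left(n,b \right)} = - \frac{4}{5} + \frac{b}{6}$ ($H{\left(n,b \right)} = \frac{b}{6} + \frac{4}{\left(-1\right) 5} = b \frac{1}{6} + \frac{4}{-5} = \frac{b}{6} + 4 \left(- \frac{1}{5}\right) = \frac{b}{6} - \frac{4}{5} = - \frac{4}{5} + \frac{b}{6}$)
$- 6 \left(-15 - -5\right) H{\left(0,-2 \right)} = - 6 \left(-15 - -5\right) \left(- \frac{4}{5} + \frac{1}{6} \left(-2\right)\right) = - 6 \left(-15 + 5\right) \left(- \frac{4}{5} - \frac{1}{3}\right) = \left(-6\right) \left(-10\right) \left(- \frac{17}{15}\right) = 60 \left(- \frac{17}{15}\right) = -68$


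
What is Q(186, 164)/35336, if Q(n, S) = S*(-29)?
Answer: -1189/8834 ≈ -0.13459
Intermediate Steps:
Q(n, S) = -29*S
Q(186, 164)/35336 = -29*164/35336 = -4756*1/35336 = -1189/8834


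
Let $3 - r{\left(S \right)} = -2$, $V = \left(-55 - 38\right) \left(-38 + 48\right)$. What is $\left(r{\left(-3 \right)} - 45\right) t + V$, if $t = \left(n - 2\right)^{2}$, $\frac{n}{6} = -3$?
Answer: $-16930$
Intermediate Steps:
$n = -18$ ($n = 6 \left(-3\right) = -18$)
$V = -930$ ($V = \left(-93\right) 10 = -930$)
$r{\left(S \right)} = 5$ ($r{\left(S \right)} = 3 - -2 = 3 + 2 = 5$)
$t = 400$ ($t = \left(-18 - 2\right)^{2} = \left(-20\right)^{2} = 400$)
$\left(r{\left(-3 \right)} - 45\right) t + V = \left(5 - 45\right) 400 - 930 = \left(-40\right) 400 - 930 = -16000 - 930 = -16930$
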